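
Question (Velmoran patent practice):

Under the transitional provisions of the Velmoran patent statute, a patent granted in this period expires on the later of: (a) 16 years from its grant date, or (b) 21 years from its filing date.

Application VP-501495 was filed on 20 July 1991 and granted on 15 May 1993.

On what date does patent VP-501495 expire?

(a) grant + 16 years → 15 May 2009.
(b) filing + 21 years → 20 July 2012.
Later of the two: 20 July 2012.

2012-07-20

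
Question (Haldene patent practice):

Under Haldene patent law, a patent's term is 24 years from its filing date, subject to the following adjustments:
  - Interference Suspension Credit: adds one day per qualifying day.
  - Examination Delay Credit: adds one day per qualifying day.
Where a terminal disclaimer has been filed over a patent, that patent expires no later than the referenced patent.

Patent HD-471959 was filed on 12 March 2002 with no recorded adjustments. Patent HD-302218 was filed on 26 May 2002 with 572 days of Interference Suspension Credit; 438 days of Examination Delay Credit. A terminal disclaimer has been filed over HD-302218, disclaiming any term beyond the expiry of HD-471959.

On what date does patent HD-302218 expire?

March 12, 2026

Natural term of HD-302218:
  Base: filing + 24 years → 26 May 2026.
  Interference Suspension Credit: +572 days → 19 December 2027.
  Examination Delay Credit: +438 days → 1 March 2029.
Expiry of referenced patent HD-471959:
  Base: filing + 24 years → 12 March 2026.
Terminal disclaimer: HD-302218 expires on the earlier of 1 March 2029 and 12 March 2026.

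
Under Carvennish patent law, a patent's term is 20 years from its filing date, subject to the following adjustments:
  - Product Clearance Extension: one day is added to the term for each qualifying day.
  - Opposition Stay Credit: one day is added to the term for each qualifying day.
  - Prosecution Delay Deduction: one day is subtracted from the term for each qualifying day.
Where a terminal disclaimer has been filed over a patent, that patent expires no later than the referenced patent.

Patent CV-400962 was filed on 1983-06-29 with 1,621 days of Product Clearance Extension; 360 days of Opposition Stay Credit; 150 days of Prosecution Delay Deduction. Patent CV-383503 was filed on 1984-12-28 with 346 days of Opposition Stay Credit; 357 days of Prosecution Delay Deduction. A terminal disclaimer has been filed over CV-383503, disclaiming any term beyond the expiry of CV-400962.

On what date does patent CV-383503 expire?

2004-12-17

Natural term of CV-383503:
  Base: filing + 20 years → 28 December 2004.
  Opposition Stay Credit: +346 days → 9 December 2005.
  Prosecution Delay Deduction: −357 days → 17 December 2004.
Expiry of referenced patent CV-400962:
  Base: filing + 20 years → 29 June 2003.
  Product Clearance Extension: +1621 days → 6 December 2007.
  Opposition Stay Credit: +360 days → 30 November 2008.
  Prosecution Delay Deduction: −150 days → 3 July 2008.
Terminal disclaimer: CV-383503 expires on the earlier of 17 December 2004 and 3 July 2008.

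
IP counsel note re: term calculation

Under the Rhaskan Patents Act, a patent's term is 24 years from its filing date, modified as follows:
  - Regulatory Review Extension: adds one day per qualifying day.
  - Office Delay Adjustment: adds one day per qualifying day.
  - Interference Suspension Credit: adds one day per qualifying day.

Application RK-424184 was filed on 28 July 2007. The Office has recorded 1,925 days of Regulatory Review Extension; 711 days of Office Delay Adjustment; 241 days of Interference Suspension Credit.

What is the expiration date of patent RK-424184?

Base term: filing date + 24 years → 28 July 2031.
Regulatory Review Extension: +1925 days → 3 November 2036.
Office Delay Adjustment: +711 days → 15 October 2038.
Interference Suspension Credit: +241 days → 13 June 2039.

2039-06-13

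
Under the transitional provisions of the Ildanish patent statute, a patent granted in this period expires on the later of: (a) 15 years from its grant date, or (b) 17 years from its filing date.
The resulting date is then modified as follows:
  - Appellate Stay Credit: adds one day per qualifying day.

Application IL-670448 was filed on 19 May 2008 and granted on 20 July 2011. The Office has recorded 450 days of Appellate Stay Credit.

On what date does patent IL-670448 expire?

(a) grant + 15 years → 20 July 2026.
(b) filing + 17 years → 19 May 2025.
Later of the two: 20 July 2026.
Appellate Stay Credit: +450 days → 13 October 2027.

2027-10-13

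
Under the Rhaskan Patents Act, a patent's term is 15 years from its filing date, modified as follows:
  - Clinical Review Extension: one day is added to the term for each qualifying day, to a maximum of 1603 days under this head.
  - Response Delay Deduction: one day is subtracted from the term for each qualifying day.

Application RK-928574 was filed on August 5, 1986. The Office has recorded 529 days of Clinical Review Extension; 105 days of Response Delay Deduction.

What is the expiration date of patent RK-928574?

Base term: filing date + 15 years → 5 August 2001.
Clinical Review Extension: 529 days (within the 1603-day cap) → +529 days → 16 January 2003.
Response Delay Deduction: −105 days → 3 October 2002.

2002-10-03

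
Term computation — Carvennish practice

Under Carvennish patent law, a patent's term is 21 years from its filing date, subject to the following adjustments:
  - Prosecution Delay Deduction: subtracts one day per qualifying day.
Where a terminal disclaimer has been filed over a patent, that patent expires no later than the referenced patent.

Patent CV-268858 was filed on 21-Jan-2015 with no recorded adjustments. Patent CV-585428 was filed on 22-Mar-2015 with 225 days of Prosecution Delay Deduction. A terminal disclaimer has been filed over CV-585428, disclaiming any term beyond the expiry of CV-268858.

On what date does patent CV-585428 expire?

2035-08-10

Natural term of CV-585428:
  Base: filing + 21 years → 22 March 2036.
  Prosecution Delay Deduction: −225 days → 10 August 2035.
Expiry of referenced patent CV-268858:
  Base: filing + 21 years → 21 January 2036.
Terminal disclaimer: CV-585428 expires on the earlier of 10 August 2035 and 21 January 2036.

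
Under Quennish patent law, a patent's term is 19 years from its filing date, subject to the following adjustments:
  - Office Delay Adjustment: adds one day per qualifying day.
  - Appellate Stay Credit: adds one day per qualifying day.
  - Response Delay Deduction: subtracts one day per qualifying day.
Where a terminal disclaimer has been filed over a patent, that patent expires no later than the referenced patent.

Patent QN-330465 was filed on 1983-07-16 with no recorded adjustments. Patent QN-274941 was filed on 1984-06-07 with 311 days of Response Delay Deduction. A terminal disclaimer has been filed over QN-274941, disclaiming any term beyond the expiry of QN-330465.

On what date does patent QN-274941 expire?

July 16, 2002

Natural term of QN-274941:
  Base: filing + 19 years → 7 June 2003.
  Response Delay Deduction: −311 days → 31 July 2002.
Expiry of referenced patent QN-330465:
  Base: filing + 19 years → 16 July 2002.
Terminal disclaimer: QN-274941 expires on the earlier of 31 July 2002 and 16 July 2002.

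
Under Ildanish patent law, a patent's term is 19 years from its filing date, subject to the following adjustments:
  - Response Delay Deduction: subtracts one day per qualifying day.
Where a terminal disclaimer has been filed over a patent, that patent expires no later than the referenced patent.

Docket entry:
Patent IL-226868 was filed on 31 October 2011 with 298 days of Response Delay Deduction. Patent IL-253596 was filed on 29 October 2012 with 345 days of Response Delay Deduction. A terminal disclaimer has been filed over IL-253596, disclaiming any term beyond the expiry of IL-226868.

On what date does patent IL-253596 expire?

2030-01-06

Natural term of IL-253596:
  Base: filing + 19 years → 29 October 2031.
  Response Delay Deduction: −345 days → 18 November 2030.
Expiry of referenced patent IL-226868:
  Base: filing + 19 years → 31 October 2030.
  Response Delay Deduction: −298 days → 6 January 2030.
Terminal disclaimer: IL-253596 expires on the earlier of 18 November 2030 and 6 January 2030.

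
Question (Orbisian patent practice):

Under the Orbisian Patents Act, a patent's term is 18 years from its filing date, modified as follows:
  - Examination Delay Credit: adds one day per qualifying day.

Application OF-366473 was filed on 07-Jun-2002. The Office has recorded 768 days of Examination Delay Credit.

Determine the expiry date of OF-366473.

July 15, 2022

Base term: filing date + 18 years → 7 June 2020.
Examination Delay Credit: +768 days → 15 July 2022.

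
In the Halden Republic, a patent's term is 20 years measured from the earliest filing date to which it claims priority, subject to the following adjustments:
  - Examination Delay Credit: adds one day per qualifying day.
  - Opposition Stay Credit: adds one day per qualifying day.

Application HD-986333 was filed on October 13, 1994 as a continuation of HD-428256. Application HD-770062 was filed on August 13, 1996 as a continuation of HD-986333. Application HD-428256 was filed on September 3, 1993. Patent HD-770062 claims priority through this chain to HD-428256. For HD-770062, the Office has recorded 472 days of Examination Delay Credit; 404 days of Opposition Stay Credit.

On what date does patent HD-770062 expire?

January 27, 2016

Earliest priority filing: 3 September 1993.
Base term: 3 September 1993 + 20 years → 3 September 2013.
Examination Delay Credit: +472 days → 19 December 2014.
Opposition Stay Credit: +404 days → 27 January 2016.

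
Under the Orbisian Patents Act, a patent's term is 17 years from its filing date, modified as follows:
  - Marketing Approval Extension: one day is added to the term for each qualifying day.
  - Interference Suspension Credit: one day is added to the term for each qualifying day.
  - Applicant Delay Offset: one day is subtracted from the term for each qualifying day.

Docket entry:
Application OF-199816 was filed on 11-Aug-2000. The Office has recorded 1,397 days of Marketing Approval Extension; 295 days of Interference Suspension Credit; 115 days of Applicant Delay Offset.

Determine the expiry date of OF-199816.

Base term: filing date + 17 years → 11 August 2017.
Marketing Approval Extension: +1397 days → 8 June 2021.
Interference Suspension Credit: +295 days → 30 March 2022.
Applicant Delay Offset: −115 days → 5 December 2021.

2021-12-05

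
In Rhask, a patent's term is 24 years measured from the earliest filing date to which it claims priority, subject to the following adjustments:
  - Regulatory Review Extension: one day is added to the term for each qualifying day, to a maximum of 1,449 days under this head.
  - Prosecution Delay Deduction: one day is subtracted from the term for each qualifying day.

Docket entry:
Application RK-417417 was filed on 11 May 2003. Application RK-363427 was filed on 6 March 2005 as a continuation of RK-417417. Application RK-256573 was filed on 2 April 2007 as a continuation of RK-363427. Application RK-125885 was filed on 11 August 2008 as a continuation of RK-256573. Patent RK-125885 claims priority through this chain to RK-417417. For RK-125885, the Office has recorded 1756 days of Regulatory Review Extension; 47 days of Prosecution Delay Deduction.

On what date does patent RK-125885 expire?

2031-03-13

Earliest priority filing: 11 May 2003.
Base term: 11 May 2003 + 24 years → 11 May 2027.
Regulatory Review Extension: 1756 days claimed exceeds the 1449-day cap, so +1449 days → 29 April 2031.
Prosecution Delay Deduction: −47 days → 13 March 2031.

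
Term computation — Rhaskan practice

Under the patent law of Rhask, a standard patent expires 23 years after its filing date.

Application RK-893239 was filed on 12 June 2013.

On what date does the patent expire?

June 12, 2036

Filing date + 23 years → 12 June 2036.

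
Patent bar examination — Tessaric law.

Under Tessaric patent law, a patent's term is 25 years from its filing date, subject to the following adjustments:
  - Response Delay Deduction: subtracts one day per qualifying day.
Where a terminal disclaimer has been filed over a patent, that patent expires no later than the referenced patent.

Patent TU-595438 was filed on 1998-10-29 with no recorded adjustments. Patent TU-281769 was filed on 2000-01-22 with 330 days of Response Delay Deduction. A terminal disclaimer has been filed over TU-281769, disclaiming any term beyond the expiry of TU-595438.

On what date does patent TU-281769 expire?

October 29, 2023

Natural term of TU-281769:
  Base: filing + 25 years → 22 January 2025.
  Response Delay Deduction: −330 days → 27 February 2024.
Expiry of referenced patent TU-595438:
  Base: filing + 25 years → 29 October 2023.
Terminal disclaimer: TU-281769 expires on the earlier of 27 February 2024 and 29 October 2023.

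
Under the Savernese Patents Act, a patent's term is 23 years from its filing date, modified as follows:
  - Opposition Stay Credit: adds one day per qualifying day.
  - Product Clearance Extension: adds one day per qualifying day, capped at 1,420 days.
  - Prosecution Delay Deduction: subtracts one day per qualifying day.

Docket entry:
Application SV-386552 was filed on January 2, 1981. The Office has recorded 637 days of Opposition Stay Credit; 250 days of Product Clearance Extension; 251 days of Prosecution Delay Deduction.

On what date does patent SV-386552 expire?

2005-09-29

Base term: filing date + 23 years → 2 January 2004.
Opposition Stay Credit: +637 days → 30 September 2005.
Product Clearance Extension: 250 days (within the 1420-day cap) → +250 days → 7 June 2006.
Prosecution Delay Deduction: −251 days → 29 September 2005.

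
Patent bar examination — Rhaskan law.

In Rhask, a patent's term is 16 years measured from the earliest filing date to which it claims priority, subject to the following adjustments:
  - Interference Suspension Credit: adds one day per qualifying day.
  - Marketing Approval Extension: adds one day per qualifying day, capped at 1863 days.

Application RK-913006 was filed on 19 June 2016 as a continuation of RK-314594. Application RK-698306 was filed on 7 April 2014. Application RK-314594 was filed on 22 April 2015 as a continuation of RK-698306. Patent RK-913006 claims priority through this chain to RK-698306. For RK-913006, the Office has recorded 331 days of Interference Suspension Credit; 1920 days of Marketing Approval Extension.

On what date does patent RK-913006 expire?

Earliest priority filing: 7 April 2014.
Base term: 7 April 2014 + 16 years → 7 April 2030.
Interference Suspension Credit: +331 days → 4 March 2031.
Marketing Approval Extension: 1920 days claimed exceeds the 1863-day cap, so +1863 days → 9 April 2036.

2036-04-09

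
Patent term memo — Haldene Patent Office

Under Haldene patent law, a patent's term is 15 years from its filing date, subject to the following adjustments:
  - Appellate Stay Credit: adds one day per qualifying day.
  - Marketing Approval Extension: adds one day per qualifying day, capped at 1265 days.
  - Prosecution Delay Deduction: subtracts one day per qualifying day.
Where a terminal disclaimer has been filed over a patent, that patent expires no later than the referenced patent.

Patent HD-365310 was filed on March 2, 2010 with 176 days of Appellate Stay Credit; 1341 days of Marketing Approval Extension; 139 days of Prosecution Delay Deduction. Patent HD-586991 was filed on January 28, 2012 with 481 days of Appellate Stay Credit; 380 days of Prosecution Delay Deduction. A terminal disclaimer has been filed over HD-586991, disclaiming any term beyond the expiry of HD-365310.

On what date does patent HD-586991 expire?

Natural term of HD-586991:
  Base: filing + 15 years → 28 January 2027.
  Appellate Stay Credit: +481 days → 23 May 2028.
  Prosecution Delay Deduction: −380 days → 9 May 2027.
Expiry of referenced patent HD-365310:
  Base: filing + 15 years → 2 March 2025.
  Appellate Stay Credit: +176 days → 25 August 2025.
  Marketing Approval Extension: 1341 days claimed exceeds the 1265-day cap, so +1265 days → 10 February 2029.
  Prosecution Delay Deduction: −139 days → 24 September 2028.
Terminal disclaimer: HD-586991 expires on the earlier of 9 May 2027 and 24 September 2028.

May 9, 2027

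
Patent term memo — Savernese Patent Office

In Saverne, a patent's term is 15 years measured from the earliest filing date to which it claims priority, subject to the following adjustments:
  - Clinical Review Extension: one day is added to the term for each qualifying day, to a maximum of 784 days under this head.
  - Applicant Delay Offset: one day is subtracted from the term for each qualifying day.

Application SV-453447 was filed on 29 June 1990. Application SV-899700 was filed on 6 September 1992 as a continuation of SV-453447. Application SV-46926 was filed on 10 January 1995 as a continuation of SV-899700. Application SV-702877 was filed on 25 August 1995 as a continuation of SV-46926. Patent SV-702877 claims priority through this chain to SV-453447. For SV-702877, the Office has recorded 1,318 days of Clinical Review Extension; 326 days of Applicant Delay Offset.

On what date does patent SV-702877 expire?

2006-09-30

Earliest priority filing: 29 June 1990.
Base term: 29 June 1990 + 15 years → 29 June 2005.
Clinical Review Extension: 1318 days claimed exceeds the 784-day cap, so +784 days → 22 August 2007.
Applicant Delay Offset: −326 days → 30 September 2006.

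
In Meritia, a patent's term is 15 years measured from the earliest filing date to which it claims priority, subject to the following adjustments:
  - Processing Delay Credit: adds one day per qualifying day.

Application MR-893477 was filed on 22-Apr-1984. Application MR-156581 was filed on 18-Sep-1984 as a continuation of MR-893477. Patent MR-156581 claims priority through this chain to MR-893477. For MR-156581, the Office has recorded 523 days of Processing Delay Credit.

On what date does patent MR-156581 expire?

Earliest priority filing: 22 April 1984.
Base term: 22 April 1984 + 15 years → 22 April 1999.
Processing Delay Credit: +523 days → 26 September 2000.

2000-09-26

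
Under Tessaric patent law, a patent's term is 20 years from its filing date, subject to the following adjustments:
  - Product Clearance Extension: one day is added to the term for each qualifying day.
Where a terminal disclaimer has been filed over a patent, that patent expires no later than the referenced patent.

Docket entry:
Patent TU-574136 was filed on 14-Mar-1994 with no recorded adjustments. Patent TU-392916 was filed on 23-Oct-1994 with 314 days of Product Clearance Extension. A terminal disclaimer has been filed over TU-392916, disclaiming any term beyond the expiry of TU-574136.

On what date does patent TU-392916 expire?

March 14, 2014

Natural term of TU-392916:
  Base: filing + 20 years → 23 October 2014.
  Product Clearance Extension: +314 days → 2 September 2015.
Expiry of referenced patent TU-574136:
  Base: filing + 20 years → 14 March 2014.
Terminal disclaimer: TU-392916 expires on the earlier of 2 September 2015 and 14 March 2014.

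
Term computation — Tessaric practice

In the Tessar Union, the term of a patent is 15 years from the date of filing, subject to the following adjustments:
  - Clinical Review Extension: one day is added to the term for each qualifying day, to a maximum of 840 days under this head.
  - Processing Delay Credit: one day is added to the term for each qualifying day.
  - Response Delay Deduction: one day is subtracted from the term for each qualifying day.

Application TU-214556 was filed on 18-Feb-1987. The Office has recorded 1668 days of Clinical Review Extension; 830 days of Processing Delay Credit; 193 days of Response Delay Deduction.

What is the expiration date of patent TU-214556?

Base term: filing date + 15 years → 18 February 2002.
Clinical Review Extension: 1668 days claimed exceeds the 840-day cap, so +840 days → 7 June 2004.
Processing Delay Credit: +830 days → 15 September 2006.
Response Delay Deduction: −193 days → 6 March 2006.

March 6, 2006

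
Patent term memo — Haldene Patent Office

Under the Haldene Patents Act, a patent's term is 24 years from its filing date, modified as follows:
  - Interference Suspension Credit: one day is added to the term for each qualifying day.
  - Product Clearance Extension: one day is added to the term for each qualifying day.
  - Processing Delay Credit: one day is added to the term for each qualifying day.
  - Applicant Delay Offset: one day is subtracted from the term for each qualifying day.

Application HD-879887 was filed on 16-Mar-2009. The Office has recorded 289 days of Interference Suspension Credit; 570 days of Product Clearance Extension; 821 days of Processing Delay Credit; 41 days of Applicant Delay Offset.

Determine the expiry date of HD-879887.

Base term: filing date + 24 years → 16 March 2033.
Interference Suspension Credit: +289 days → 30 December 2033.
Product Clearance Extension: +570 days → 23 July 2035.
Processing Delay Credit: +821 days → 21 October 2037.
Applicant Delay Offset: −41 days → 10 September 2037.

2037-09-10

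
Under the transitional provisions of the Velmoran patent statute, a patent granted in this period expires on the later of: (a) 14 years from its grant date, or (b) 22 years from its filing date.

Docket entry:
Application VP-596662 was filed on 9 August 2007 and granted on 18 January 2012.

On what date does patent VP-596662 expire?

(a) grant + 14 years → 18 January 2026.
(b) filing + 22 years → 9 August 2029.
Later of the two: 9 August 2029.

2029-08-09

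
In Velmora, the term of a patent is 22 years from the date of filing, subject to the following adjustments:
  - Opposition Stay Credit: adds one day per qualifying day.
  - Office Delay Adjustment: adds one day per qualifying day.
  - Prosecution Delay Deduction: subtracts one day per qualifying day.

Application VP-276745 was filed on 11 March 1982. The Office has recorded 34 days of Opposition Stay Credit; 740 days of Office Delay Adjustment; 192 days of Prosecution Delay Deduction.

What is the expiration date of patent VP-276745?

October 14, 2005

Base term: filing date + 22 years → 11 March 2004.
Opposition Stay Credit: +34 days → 14 April 2004.
Office Delay Adjustment: +740 days → 24 April 2006.
Prosecution Delay Deduction: −192 days → 14 October 2005.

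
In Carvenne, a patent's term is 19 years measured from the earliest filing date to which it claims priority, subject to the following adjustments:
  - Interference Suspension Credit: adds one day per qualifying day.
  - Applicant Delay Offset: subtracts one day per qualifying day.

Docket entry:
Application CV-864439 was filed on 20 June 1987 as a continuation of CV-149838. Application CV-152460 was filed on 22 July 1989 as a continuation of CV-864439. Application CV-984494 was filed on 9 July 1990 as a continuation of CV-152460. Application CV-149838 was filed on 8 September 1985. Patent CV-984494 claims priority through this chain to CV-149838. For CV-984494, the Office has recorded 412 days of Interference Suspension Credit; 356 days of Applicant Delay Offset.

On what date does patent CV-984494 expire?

November 3, 2004

Earliest priority filing: 8 September 1985.
Base term: 8 September 1985 + 19 years → 8 September 2004.
Interference Suspension Credit: +412 days → 25 October 2005.
Applicant Delay Offset: −356 days → 3 November 2004.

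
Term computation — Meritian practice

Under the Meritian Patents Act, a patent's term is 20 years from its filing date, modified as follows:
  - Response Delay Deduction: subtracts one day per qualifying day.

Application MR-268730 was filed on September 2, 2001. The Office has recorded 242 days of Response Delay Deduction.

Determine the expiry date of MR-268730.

January 3, 2021

Base term: filing date + 20 years → 2 September 2021.
Response Delay Deduction: −242 days → 3 January 2021.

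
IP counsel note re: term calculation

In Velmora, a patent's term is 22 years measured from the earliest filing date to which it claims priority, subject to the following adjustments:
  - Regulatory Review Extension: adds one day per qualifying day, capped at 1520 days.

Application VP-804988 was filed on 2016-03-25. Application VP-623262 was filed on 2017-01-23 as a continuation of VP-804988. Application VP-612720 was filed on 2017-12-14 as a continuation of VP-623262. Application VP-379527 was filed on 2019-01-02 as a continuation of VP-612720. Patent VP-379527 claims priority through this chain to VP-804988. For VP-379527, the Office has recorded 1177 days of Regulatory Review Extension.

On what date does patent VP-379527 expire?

2041-06-14

Earliest priority filing: 25 March 2016.
Base term: 25 March 2016 + 22 years → 25 March 2038.
Regulatory Review Extension: 1177 days (within the 1520-day cap) → +1177 days → 14 June 2041.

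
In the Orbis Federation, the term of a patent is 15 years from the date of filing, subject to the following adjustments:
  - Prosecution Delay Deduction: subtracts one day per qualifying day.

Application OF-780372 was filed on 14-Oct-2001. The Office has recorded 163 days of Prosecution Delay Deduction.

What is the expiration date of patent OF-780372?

May 4, 2016

Base term: filing date + 15 years → 14 October 2016.
Prosecution Delay Deduction: −163 days → 4 May 2016.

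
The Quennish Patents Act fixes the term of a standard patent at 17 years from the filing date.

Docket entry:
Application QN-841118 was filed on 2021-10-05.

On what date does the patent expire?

Filing date + 17 years → 5 October 2038.

October 5, 2038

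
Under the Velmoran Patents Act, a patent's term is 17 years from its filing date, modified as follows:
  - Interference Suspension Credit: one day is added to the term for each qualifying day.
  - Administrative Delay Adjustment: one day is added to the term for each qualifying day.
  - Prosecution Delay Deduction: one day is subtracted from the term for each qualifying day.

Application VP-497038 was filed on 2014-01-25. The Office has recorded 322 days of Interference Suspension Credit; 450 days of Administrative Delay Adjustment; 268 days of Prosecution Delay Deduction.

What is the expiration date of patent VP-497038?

Base term: filing date + 17 years → 25 January 2031.
Interference Suspension Credit: +322 days → 13 December 2031.
Administrative Delay Adjustment: +450 days → 7 March 2033.
Prosecution Delay Deduction: −268 days → 12 June 2032.

June 12, 2032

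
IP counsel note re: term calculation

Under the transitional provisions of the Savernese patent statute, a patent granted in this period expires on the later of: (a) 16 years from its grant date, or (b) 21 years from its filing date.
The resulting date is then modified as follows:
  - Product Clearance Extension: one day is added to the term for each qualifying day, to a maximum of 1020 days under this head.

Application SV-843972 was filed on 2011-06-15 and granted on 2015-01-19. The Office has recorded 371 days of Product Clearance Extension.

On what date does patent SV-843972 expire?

(a) grant + 16 years → 19 January 2031.
(b) filing + 21 years → 15 June 2032.
Later of the two: 15 June 2032.
Product Clearance Extension: 371 days (within the 1020-day cap) → +371 days → 21 June 2033.

June 21, 2033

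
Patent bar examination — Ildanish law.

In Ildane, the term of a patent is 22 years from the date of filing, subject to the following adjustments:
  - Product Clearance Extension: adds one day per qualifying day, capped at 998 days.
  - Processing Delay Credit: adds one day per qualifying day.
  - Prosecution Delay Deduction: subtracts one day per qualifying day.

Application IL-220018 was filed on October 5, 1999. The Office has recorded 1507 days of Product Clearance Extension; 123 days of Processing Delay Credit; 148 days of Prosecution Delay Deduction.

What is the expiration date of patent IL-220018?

2024-06-04

Base term: filing date + 22 years → 5 October 2021.
Product Clearance Extension: 1507 days claimed exceeds the 998-day cap, so +998 days → 29 June 2024.
Processing Delay Credit: +123 days → 30 October 2024.
Prosecution Delay Deduction: −148 days → 4 June 2024.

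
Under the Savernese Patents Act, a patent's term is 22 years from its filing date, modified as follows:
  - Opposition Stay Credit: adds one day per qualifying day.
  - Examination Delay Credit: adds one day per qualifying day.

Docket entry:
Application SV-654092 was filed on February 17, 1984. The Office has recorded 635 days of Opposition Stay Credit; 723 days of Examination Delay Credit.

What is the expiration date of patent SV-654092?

November 6, 2009

Base term: filing date + 22 years → 17 February 2006.
Opposition Stay Credit: +635 days → 14 November 2007.
Examination Delay Credit: +723 days → 6 November 2009.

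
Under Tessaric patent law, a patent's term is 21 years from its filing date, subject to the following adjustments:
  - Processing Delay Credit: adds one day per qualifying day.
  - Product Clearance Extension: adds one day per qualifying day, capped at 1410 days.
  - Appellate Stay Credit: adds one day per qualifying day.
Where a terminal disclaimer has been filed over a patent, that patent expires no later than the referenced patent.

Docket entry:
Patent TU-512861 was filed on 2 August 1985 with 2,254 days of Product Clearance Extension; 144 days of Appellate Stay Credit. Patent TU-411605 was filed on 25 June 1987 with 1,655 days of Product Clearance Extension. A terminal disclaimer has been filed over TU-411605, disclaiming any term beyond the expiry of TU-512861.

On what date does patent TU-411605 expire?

2010-11-03

Natural term of TU-411605:
  Base: filing + 21 years → 25 June 2008.
  Product Clearance Extension: 1655 days claimed exceeds the 1410-day cap, so +1410 days → 5 May 2012.
Expiry of referenced patent TU-512861:
  Base: filing + 21 years → 2 August 2006.
  Product Clearance Extension: 2254 days claimed exceeds the 1410-day cap, so +1410 days → 12 June 2010.
  Appellate Stay Credit: +144 days → 3 November 2010.
Terminal disclaimer: TU-411605 expires on the earlier of 5 May 2012 and 3 November 2010.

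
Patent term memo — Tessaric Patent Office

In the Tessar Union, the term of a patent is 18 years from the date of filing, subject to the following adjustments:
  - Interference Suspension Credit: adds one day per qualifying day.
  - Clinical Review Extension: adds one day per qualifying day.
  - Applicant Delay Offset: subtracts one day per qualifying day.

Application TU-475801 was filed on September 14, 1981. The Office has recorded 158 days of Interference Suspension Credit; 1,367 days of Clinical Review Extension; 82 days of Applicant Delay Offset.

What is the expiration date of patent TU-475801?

Base term: filing date + 18 years → 14 September 1999.
Interference Suspension Credit: +158 days → 19 February 2000.
Clinical Review Extension: +1367 days → 17 November 2003.
Applicant Delay Offset: −82 days → 27 August 2003.

2003-08-27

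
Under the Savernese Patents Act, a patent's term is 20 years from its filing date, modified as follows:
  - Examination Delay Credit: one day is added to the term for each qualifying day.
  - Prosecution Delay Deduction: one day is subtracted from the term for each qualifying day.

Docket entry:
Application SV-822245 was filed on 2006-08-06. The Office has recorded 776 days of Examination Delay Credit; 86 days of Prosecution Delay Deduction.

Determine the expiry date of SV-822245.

June 26, 2028

Base term: filing date + 20 years → 6 August 2026.
Examination Delay Credit: +776 days → 20 September 2028.
Prosecution Delay Deduction: −86 days → 26 June 2028.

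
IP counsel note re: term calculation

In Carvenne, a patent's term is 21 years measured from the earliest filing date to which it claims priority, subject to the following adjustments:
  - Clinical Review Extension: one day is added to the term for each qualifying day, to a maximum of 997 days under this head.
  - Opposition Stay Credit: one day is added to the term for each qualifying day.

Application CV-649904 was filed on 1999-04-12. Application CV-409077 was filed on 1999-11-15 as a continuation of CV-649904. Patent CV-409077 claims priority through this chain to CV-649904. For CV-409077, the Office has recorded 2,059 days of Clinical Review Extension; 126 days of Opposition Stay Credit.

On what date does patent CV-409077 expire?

May 10, 2023

Earliest priority filing: 12 April 1999.
Base term: 12 April 1999 + 21 years → 12 April 2020.
Clinical Review Extension: 2059 days claimed exceeds the 997-day cap, so +997 days → 4 January 2023.
Opposition Stay Credit: +126 days → 10 May 2023.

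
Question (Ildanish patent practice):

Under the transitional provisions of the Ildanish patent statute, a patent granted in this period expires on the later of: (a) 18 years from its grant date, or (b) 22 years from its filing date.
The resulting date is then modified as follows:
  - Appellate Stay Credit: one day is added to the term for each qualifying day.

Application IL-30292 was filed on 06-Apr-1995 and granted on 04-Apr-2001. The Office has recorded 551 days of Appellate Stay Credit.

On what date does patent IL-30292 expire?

(a) grant + 18 years → 4 April 2019.
(b) filing + 22 years → 6 April 2017.
Later of the two: 4 April 2019.
Appellate Stay Credit: +551 days → 6 October 2020.

October 6, 2020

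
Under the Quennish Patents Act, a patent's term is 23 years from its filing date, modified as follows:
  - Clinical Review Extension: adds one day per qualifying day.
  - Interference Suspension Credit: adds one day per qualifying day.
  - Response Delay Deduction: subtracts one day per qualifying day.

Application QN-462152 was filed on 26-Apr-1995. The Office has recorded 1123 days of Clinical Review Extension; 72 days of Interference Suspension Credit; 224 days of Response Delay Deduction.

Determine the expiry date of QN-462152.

2020-12-22

Base term: filing date + 23 years → 26 April 2018.
Clinical Review Extension: +1123 days → 23 May 2021.
Interference Suspension Credit: +72 days → 3 August 2021.
Response Delay Deduction: −224 days → 22 December 2020.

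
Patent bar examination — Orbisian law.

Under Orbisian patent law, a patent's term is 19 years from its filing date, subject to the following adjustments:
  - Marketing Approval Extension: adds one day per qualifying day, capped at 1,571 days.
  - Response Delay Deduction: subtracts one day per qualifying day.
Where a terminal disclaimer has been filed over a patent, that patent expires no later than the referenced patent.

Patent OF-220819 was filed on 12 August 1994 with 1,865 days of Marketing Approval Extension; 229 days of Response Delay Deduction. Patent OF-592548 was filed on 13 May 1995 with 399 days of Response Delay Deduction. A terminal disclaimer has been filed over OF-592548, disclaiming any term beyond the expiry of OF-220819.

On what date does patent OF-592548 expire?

Natural term of OF-592548:
  Base: filing + 19 years → 13 May 2014.
  Response Delay Deduction: −399 days → 9 April 2013.
Expiry of referenced patent OF-220819:
  Base: filing + 19 years → 12 August 2013.
  Marketing Approval Extension: 1865 days claimed exceeds the 1571-day cap, so +1571 days → 30 November 2017.
  Response Delay Deduction: −229 days → 15 April 2017.
Terminal disclaimer: OF-592548 expires on the earlier of 9 April 2013 and 15 April 2017.

2013-04-09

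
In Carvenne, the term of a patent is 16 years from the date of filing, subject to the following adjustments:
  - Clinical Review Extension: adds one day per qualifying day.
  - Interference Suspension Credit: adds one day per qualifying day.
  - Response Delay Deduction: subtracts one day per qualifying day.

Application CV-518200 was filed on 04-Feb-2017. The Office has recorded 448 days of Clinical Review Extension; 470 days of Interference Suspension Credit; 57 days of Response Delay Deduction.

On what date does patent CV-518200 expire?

2035-06-15

Base term: filing date + 16 years → 4 February 2033.
Clinical Review Extension: +448 days → 28 April 2034.
Interference Suspension Credit: +470 days → 11 August 2035.
Response Delay Deduction: −57 days → 15 June 2035.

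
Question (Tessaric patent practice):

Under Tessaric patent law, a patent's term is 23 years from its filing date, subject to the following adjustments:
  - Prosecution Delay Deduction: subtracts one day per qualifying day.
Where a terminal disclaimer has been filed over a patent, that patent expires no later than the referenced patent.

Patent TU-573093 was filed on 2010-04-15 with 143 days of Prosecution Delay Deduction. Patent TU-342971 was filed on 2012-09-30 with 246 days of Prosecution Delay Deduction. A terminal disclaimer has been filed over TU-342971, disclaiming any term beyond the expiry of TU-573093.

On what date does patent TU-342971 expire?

November 23, 2032

Natural term of TU-342971:
  Base: filing + 23 years → 30 September 2035.
  Prosecution Delay Deduction: −246 days → 27 January 2035.
Expiry of referenced patent TU-573093:
  Base: filing + 23 years → 15 April 2033.
  Prosecution Delay Deduction: −143 days → 23 November 2032.
Terminal disclaimer: TU-342971 expires on the earlier of 27 January 2035 and 23 November 2032.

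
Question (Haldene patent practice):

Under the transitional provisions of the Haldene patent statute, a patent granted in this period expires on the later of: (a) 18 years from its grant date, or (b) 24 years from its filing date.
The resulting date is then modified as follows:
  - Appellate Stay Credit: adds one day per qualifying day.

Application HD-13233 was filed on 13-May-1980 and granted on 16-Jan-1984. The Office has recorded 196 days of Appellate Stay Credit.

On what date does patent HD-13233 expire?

November 25, 2004

(a) grant + 18 years → 16 January 2002.
(b) filing + 24 years → 13 May 2004.
Later of the two: 13 May 2004.
Appellate Stay Credit: +196 days → 25 November 2004.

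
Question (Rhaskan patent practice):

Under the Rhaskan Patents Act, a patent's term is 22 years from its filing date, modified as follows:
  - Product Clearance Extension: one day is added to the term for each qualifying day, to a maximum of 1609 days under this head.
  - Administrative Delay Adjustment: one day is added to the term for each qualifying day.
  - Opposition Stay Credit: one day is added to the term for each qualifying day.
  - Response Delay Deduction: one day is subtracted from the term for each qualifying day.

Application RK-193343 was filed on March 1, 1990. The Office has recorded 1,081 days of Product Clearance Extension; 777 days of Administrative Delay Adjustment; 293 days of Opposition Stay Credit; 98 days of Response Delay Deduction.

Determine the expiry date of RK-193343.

October 14, 2017

Base term: filing date + 22 years → 1 March 2012.
Product Clearance Extension: 1081 days (within the 1609-day cap) → +1081 days → 15 February 2015.
Administrative Delay Adjustment: +777 days → 2 April 2017.
Opposition Stay Credit: +293 days → 20 January 2018.
Response Delay Deduction: −98 days → 14 October 2017.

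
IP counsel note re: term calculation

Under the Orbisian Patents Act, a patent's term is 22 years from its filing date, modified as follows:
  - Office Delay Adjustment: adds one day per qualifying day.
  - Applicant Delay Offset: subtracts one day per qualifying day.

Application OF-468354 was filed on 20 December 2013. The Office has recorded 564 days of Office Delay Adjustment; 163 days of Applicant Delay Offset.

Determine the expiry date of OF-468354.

2037-01-24

Base term: filing date + 22 years → 20 December 2035.
Office Delay Adjustment: +564 days → 6 July 2037.
Applicant Delay Offset: −163 days → 24 January 2037.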